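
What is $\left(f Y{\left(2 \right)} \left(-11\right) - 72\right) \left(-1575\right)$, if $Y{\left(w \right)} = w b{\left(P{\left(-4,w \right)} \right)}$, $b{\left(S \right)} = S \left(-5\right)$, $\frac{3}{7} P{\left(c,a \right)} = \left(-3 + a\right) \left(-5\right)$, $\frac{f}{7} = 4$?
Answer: $-56481600$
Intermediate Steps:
$f = 28$ ($f = 7 \cdot 4 = 28$)
$P{\left(c,a \right)} = 35 - \frac{35 a}{3}$ ($P{\left(c,a \right)} = \frac{7 \left(-3 + a\right) \left(-5\right)}{3} = \frac{7 \left(15 - 5 a\right)}{3} = 35 - \frac{35 a}{3}$)
$b{\left(S \right)} = - 5 S$
$Y{\left(w \right)} = w \left(-175 + \frac{175 w}{3}\right)$ ($Y{\left(w \right)} = w \left(- 5 \left(35 - \frac{35 w}{3}\right)\right) = w \left(-175 + \frac{175 w}{3}\right)$)
$\left(f Y{\left(2 \right)} \left(-11\right) - 72\right) \left(-1575\right) = \left(28 \cdot \frac{175}{3} \cdot 2 \left(-3 + 2\right) \left(-11\right) - 72\right) \left(-1575\right) = \left(28 \cdot \frac{175}{3} \cdot 2 \left(-1\right) \left(-11\right) - 72\right) \left(-1575\right) = \left(28 \left(- \frac{350}{3}\right) \left(-11\right) - 72\right) \left(-1575\right) = \left(\left(- \frac{9800}{3}\right) \left(-11\right) - 72\right) \left(-1575\right) = \left(\frac{107800}{3} - 72\right) \left(-1575\right) = \frac{107584}{3} \left(-1575\right) = -56481600$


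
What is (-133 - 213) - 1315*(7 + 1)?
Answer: -10866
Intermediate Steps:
(-133 - 213) - 1315*(7 + 1) = -346 - 1315*8 = -346 - 263*40 = -346 - 10520 = -10866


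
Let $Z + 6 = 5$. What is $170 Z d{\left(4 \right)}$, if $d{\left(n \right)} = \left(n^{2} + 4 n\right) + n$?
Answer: $-6120$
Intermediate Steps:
$Z = -1$ ($Z = -6 + 5 = -1$)
$d{\left(n \right)} = n^{2} + 5 n$
$170 Z d{\left(4 \right)} = 170 \left(- 4 \left(5 + 4\right)\right) = 170 \left(- 4 \cdot 9\right) = 170 \left(\left(-1\right) 36\right) = 170 \left(-36\right) = -6120$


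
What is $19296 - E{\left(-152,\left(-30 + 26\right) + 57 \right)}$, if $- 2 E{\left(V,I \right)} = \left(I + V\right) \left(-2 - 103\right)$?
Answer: $\frac{48987}{2} \approx 24494.0$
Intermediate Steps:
$E{\left(V,I \right)} = \frac{105 I}{2} + \frac{105 V}{2}$ ($E{\left(V,I \right)} = - \frac{\left(I + V\right) \left(-2 - 103\right)}{2} = - \frac{\left(I + V\right) \left(-105\right)}{2} = - \frac{- 105 I - 105 V}{2} = \frac{105 I}{2} + \frac{105 V}{2}$)
$19296 - E{\left(-152,\left(-30 + 26\right) + 57 \right)} = 19296 - \left(\frac{105 \left(\left(-30 + 26\right) + 57\right)}{2} + \frac{105}{2} \left(-152\right)\right) = 19296 - \left(\frac{105 \left(-4 + 57\right)}{2} - 7980\right) = 19296 - \left(\frac{105}{2} \cdot 53 - 7980\right) = 19296 - \left(\frac{5565}{2} - 7980\right) = 19296 - - \frac{10395}{2} = 19296 + \frac{10395}{2} = \frac{48987}{2}$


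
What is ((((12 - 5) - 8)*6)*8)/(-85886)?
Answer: 24/42943 ≈ 0.00055888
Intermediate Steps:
((((12 - 5) - 8)*6)*8)/(-85886) = (((7 - 8)*6)*8)*(-1/85886) = (-1*6*8)*(-1/85886) = -6*8*(-1/85886) = -48*(-1/85886) = 24/42943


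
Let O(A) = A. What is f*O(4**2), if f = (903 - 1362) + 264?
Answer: -3120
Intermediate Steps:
f = -195 (f = -459 + 264 = -195)
f*O(4**2) = -195*4**2 = -195*16 = -3120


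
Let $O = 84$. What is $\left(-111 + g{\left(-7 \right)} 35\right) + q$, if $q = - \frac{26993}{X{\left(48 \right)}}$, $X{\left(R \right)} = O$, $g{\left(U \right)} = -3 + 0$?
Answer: $- \frac{45137}{84} \approx -537.35$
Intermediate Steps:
$g{\left(U \right)} = -3$
$X{\left(R \right)} = 84$
$q = - \frac{26993}{84} \approx -321.35$
$\left(-111 + g{\left(-7 \right)} 35\right) + q = \left(-111 - 105\right) - \frac{26993}{84} = -216 - \frac{26993}{84} = - \frac{45137}{84}$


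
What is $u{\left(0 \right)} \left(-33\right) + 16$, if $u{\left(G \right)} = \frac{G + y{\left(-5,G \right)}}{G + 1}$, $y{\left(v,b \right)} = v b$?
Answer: $16$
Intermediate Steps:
$y{\left(v,b \right)} = b v$
$u{\left(G \right)} = - \frac{4 G}{1 + G}$ ($u{\left(G \right)} = \frac{G + G \left(-5\right)}{G + 1} = \frac{G - 5 G}{1 + G} = \frac{\left(-4\right) G}{1 + G} = - \frac{4 G}{1 + G}$)
$u{\left(0 \right)} \left(-33\right) + 16 = \left(-4\right) 0 \frac{1}{1 + 0} \left(-33\right) + 16 = \left(-4\right) 0 \cdot 1^{-1} \left(-33\right) + 16 = \left(-4\right) 0 \cdot 1 \left(-33\right) + 16 = 0 \left(-33\right) + 16 = 0 + 16 = 16$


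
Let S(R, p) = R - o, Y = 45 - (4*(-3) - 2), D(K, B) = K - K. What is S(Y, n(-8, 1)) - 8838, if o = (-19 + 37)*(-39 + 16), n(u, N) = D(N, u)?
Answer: -8365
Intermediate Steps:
D(K, B) = 0
n(u, N) = 0
o = -414 (o = 18*(-23) = -414)
Y = 59 (Y = 45 - (-12 - 2) = 45 - 1*(-14) = 45 + 14 = 59)
S(R, p) = 414 + R (S(R, p) = R - 1*(-414) = R + 414 = 414 + R)
S(Y, n(-8, 1)) - 8838 = (414 + 59) - 8838 = 473 - 8838 = -8365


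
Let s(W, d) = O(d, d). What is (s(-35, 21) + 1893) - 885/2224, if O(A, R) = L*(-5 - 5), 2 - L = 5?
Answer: 4275867/2224 ≈ 1922.6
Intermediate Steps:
L = -3 (L = 2 - 1*5 = 2 - 5 = -3)
O(A, R) = 30 (O(A, R) = -3*(-5 - 5) = -3*(-10) = 30)
s(W, d) = 30
(s(-35, 21) + 1893) - 885/2224 = (30 + 1893) - 885/2224 = 1923 - 885*1/2224 = 1923 - 885/2224 = 4275867/2224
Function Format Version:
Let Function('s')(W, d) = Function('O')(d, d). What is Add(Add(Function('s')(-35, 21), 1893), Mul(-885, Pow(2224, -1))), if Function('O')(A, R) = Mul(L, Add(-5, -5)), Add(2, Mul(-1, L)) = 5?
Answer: Rational(4275867, 2224) ≈ 1922.6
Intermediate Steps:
L = -3 (L = Add(2, Mul(-1, 5)) = Add(2, -5) = -3)
Function('O')(A, R) = 30 (Function('O')(A, R) = Mul(-3, Add(-5, -5)) = Mul(-3, -10) = 30)
Function('s')(W, d) = 30
Add(Add(Function('s')(-35, 21), 1893), Mul(-885, Pow(2224, -1))) = Add(Add(30, 1893), Mul(-885, Pow(2224, -1))) = Add(1923, Mul(-885, Rational(1, 2224))) = Add(1923, Rational(-885, 2224)) = Rational(4275867, 2224)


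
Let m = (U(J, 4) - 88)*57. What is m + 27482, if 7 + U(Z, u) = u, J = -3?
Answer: 22295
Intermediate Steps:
U(Z, u) = -7 + u
m = -5187 (m = ((-7 + 4) - 88)*57 = (-3 - 88)*57 = -91*57 = -5187)
m + 27482 = -5187 + 27482 = 22295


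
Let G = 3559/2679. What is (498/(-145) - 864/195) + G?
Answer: -33010139/5049915 ≈ -6.5368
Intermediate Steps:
G = 3559/2679 (G = 3559*(1/2679) = 3559/2679 ≈ 1.3285)
(498/(-145) - 864/195) + G = (498/(-145) - 864/195) + 3559/2679 = (498*(-1/145) - 864*1/195) + 3559/2679 = (-498/145 - 288/65) + 3559/2679 = -14826/1885 + 3559/2679 = -33010139/5049915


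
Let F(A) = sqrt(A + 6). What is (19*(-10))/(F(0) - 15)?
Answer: 950/73 + 190*sqrt(6)/219 ≈ 15.139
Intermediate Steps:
F(A) = sqrt(6 + A)
(19*(-10))/(F(0) - 15) = (19*(-10))/(sqrt(6 + 0) - 15) = -190/(sqrt(6) - 15) = -190/(-15 + sqrt(6))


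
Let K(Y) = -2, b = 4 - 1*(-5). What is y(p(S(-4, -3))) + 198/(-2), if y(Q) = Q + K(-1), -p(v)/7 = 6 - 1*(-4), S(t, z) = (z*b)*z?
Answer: -171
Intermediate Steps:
b = 9 (b = 4 + 5 = 9)
S(t, z) = 9*z² (S(t, z) = (z*9)*z = (9*z)*z = 9*z²)
p(v) = -70 (p(v) = -7*(6 - 1*(-4)) = -7*(6 + 4) = -7*10 = -70)
y(Q) = -2 + Q (y(Q) = Q - 2 = -2 + Q)
y(p(S(-4, -3))) + 198/(-2) = (-2 - 70) + 198/(-2) = -72 - ½*198 = -72 - 99 = -171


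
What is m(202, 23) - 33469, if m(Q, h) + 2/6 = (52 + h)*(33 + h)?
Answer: -87808/3 ≈ -29269.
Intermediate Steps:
m(Q, h) = -⅓ + (33 + h)*(52 + h) (m(Q, h) = -⅓ + (52 + h)*(33 + h) = -⅓ + (33 + h)*(52 + h))
m(202, 23) - 33469 = (5147/3 + 23² + 85*23) - 33469 = (5147/3 + 529 + 1955) - 33469 = 12599/3 - 33469 = -87808/3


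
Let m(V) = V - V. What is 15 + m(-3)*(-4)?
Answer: 15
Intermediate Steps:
m(V) = 0
15 + m(-3)*(-4) = 15 + 0*(-4) = 15 + 0 = 15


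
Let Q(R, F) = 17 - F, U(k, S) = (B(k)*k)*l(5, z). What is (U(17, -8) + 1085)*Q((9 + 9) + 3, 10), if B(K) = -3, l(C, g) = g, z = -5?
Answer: 9380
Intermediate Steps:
U(k, S) = 15*k (U(k, S) = -3*k*(-5) = 15*k)
(U(17, -8) + 1085)*Q((9 + 9) + 3, 10) = (15*17 + 1085)*(17 - 1*10) = (255 + 1085)*(17 - 10) = 1340*7 = 9380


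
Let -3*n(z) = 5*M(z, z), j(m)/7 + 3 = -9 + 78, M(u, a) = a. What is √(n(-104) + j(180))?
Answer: √5718/3 ≈ 25.206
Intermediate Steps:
j(m) = 462 (j(m) = -21 + 7*(-9 + 78) = -21 + 7*69 = -21 + 483 = 462)
n(z) = -5*z/3
√(n(-104) + j(180)) = √(-5/3*(-104) + 462) = √(520/3 + 462) = √(1906/3) = √5718/3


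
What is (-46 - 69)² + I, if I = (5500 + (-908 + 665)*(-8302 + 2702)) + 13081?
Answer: 1392606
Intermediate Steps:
I = 1379381 (I = (5500 - 243*(-5600)) + 13081 = (5500 + 1360800) + 13081 = 1366300 + 13081 = 1379381)
(-46 - 69)² + I = (-46 - 69)² + 1379381 = (-115)² + 1379381 = 13225 + 1379381 = 1392606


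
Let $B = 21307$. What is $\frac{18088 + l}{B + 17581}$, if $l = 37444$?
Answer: $\frac{13883}{9722} \approx 1.428$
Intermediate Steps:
$\frac{18088 + l}{B + 17581} = \frac{18088 + 37444}{21307 + 17581} = \frac{55532}{38888} = 55532 \cdot \frac{1}{38888} = \frac{13883}{9722}$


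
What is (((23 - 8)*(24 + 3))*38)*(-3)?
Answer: -46170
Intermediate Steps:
(((23 - 8)*(24 + 3))*38)*(-3) = ((15*27)*38)*(-3) = (405*38)*(-3) = 15390*(-3) = -46170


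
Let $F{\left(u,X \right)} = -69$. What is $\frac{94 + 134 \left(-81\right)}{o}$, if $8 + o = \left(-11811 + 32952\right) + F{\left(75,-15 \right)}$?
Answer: $- \frac{1345}{2633} \approx -0.51082$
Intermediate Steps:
$o = 21064$ ($o = -8 + \left(\left(-11811 + 32952\right) - 69\right) = -8 + \left(21141 - 69\right) = -8 + 21072 = 21064$)
$\frac{94 + 134 \left(-81\right)}{o} = \frac{94 + 134 \left(-81\right)}{21064} = \left(94 - 10854\right) \frac{1}{21064} = \left(-10760\right) \frac{1}{21064} = - \frac{1345}{2633}$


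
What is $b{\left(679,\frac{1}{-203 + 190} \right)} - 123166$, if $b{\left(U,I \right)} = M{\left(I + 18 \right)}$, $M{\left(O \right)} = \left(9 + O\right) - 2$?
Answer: $- \frac{1600834}{13} \approx -1.2314 \cdot 10^{5}$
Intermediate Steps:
$M{\left(O \right)} = 7 + O$
$b{\left(U,I \right)} = 25 + I$ ($b{\left(U,I \right)} = 7 + \left(I + 18\right) = 7 + \left(18 + I\right) = 25 + I$)
$b{\left(679,\frac{1}{-203 + 190} \right)} - 123166 = \left(25 + \frac{1}{-203 + 190}\right) - 123166 = \left(25 + \frac{1}{-13}\right) - 123166 = \left(25 - \frac{1}{13}\right) - 123166 = \frac{324}{13} - 123166 = - \frac{1600834}{13}$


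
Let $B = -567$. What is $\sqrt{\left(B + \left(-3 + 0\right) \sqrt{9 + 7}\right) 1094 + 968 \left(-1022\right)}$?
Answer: $i \sqrt{1622722} \approx 1273.9 i$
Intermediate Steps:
$\sqrt{\left(B + \left(-3 + 0\right) \sqrt{9 + 7}\right) 1094 + 968 \left(-1022\right)} = \sqrt{\left(-567 + \left(-3 + 0\right) \sqrt{9 + 7}\right) 1094 + 968 \left(-1022\right)} = \sqrt{\left(-567 - 3 \sqrt{16}\right) 1094 - 989296} = \sqrt{\left(-567 - 12\right) 1094 - 989296} = \sqrt{\left(-579\right) 1094 - 989296} = \sqrt{-633426 - 989296} = \sqrt{-1622722} = i \sqrt{1622722}$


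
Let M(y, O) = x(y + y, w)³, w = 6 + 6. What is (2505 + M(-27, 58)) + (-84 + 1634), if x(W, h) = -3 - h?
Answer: 680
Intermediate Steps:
w = 12
M(y, O) = -3375 (M(y, O) = (-3 - 1*12)³ = (-3 - 12)³ = (-15)³ = -3375)
(2505 + M(-27, 58)) + (-84 + 1634) = (2505 - 3375) + (-84 + 1634) = -870 + 1550 = 680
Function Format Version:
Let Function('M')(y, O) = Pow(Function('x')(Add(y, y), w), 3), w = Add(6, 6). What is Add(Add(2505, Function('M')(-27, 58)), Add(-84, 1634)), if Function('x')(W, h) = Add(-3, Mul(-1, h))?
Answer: 680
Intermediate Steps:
w = 12
Function('M')(y, O) = -3375 (Function('M')(y, O) = Pow(Add(-3, Mul(-1, 12)), 3) = Pow(Add(-3, -12), 3) = Pow(-15, 3) = -3375)
Add(Add(2505, Function('M')(-27, 58)), Add(-84, 1634)) = Add(Add(2505, -3375), Add(-84, 1634)) = Add(-870, 1550) = 680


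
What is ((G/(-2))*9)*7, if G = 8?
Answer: -252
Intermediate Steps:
((G/(-2))*9)*7 = ((8/(-2))*9)*7 = ((8*(-1/2))*9)*7 = -4*9*7 = -36*7 = -252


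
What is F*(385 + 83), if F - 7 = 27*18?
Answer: 230724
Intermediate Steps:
F = 493 (F = 7 + 27*18 = 7 + 486 = 493)
F*(385 + 83) = 493*(385 + 83) = 493*468 = 230724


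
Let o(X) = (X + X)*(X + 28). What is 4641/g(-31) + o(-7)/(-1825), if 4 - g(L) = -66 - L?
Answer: 217469/1825 ≈ 119.16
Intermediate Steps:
g(L) = 70 + L (g(L) = 4 - (-66 - L) = 4 + (66 + L) = 70 + L)
o(X) = 2*X*(28 + X) (o(X) = (2*X)*(28 + X) = 2*X*(28 + X))
4641/g(-31) + o(-7)/(-1825) = 4641/(70 - 31) + (2*(-7)*(28 - 7))/(-1825) = 4641/39 + (2*(-7)*21)*(-1/1825) = 4641*(1/39) - 294*(-1/1825) = 119 + 294/1825 = 217469/1825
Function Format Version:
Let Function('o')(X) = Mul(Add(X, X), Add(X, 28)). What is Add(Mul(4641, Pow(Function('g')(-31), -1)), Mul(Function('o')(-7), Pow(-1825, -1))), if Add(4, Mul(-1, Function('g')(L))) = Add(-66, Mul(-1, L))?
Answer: Rational(217469, 1825) ≈ 119.16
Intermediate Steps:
Function('g')(L) = Add(70, L) (Function('g')(L) = Add(4, Mul(-1, Add(-66, Mul(-1, L)))) = Add(4, Add(66, L)) = Add(70, L))
Function('o')(X) = Mul(2, X, Add(28, X)) (Function('o')(X) = Mul(Mul(2, X), Add(28, X)) = Mul(2, X, Add(28, X)))
Add(Mul(4641, Pow(Function('g')(-31), -1)), Mul(Function('o')(-7), Pow(-1825, -1))) = Add(Mul(4641, Pow(Add(70, -31), -1)), Mul(Mul(2, -7, Add(28, -7)), Pow(-1825, -1))) = Add(Mul(4641, Pow(39, -1)), Mul(Mul(2, -7, 21), Rational(-1, 1825))) = Add(Mul(4641, Rational(1, 39)), Mul(-294, Rational(-1, 1825))) = Add(119, Rational(294, 1825)) = Rational(217469, 1825)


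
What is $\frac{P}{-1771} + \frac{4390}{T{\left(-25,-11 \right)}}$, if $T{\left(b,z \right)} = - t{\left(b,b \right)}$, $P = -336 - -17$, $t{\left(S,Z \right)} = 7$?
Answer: $- \frac{100941}{161} \approx -626.96$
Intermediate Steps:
$P = -319$ ($P = -336 + 17 = -319$)
$T{\left(b,z \right)} = -7$ ($T{\left(b,z \right)} = \left(-1\right) 7 = -7$)
$\frac{P}{-1771} + \frac{4390}{T{\left(-25,-11 \right)}} = - \frac{319}{-1771} + \frac{4390}{-7} = \left(-319\right) \left(- \frac{1}{1771}\right) + 4390 \left(- \frac{1}{7}\right) = \frac{29}{161} - \frac{4390}{7} = - \frac{100941}{161}$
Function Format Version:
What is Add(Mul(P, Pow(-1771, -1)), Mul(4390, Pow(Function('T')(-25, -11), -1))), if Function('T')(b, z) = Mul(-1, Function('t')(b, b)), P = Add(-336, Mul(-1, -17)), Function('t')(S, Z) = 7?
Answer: Rational(-100941, 161) ≈ -626.96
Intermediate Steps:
P = -319 (P = Add(-336, 17) = -319)
Function('T')(b, z) = -7 (Function('T')(b, z) = Mul(-1, 7) = -7)
Add(Mul(P, Pow(-1771, -1)), Mul(4390, Pow(Function('T')(-25, -11), -1))) = Add(Mul(-319, Pow(-1771, -1)), Mul(4390, Pow(-7, -1))) = Add(Mul(-319, Rational(-1, 1771)), Mul(4390, Rational(-1, 7))) = Add(Rational(29, 161), Rational(-4390, 7)) = Rational(-100941, 161)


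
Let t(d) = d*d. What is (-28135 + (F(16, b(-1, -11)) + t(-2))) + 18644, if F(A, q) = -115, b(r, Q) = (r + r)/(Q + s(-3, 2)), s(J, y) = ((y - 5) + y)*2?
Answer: -9602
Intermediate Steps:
s(J, y) = -10 + 4*y (s(J, y) = ((-5 + y) + y)*2 = (-5 + 2*y)*2 = -10 + 4*y)
t(d) = d²
b(r, Q) = 2*r/(-2 + Q) (b(r, Q) = (r + r)/(Q + (-10 + 4*2)) = (2*r)/(Q + (-10 + 8)) = (2*r)/(Q - 2) = (2*r)/(-2 + Q) = 2*r/(-2 + Q))
(-28135 + (F(16, b(-1, -11)) + t(-2))) + 18644 = (-28135 + (-115 + (-2)²)) + 18644 = (-28135 + (-115 + 4)) + 18644 = (-28135 - 111) + 18644 = -28246 + 18644 = -9602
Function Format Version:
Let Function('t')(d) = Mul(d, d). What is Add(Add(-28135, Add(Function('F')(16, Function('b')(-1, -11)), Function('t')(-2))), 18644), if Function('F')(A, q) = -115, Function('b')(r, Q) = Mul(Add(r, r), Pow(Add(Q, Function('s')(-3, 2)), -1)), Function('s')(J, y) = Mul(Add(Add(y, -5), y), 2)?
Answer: -9602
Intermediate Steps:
Function('s')(J, y) = Add(-10, Mul(4, y)) (Function('s')(J, y) = Mul(Add(Add(-5, y), y), 2) = Mul(Add(-5, Mul(2, y)), 2) = Add(-10, Mul(4, y)))
Function('t')(d) = Pow(d, 2)
Function('b')(r, Q) = Mul(2, r, Pow(Add(-2, Q), -1)) (Function('b')(r, Q) = Mul(Add(r, r), Pow(Add(Q, Add(-10, Mul(4, 2))), -1)) = Mul(Mul(2, r), Pow(Add(Q, Add(-10, 8)), -1)) = Mul(Mul(2, r), Pow(Add(Q, -2), -1)) = Mul(Mul(2, r), Pow(Add(-2, Q), -1)) = Mul(2, r, Pow(Add(-2, Q), -1)))
Add(Add(-28135, Add(Function('F')(16, Function('b')(-1, -11)), Function('t')(-2))), 18644) = Add(Add(-28135, Add(-115, Pow(-2, 2))), 18644) = Add(Add(-28135, Add(-115, 4)), 18644) = Add(Add(-28135, -111), 18644) = Add(-28246, 18644) = -9602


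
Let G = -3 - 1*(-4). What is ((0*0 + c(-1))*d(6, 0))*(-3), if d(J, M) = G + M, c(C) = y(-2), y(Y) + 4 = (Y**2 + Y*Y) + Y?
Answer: -6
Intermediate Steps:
G = 1 (G = -3 + 4 = 1)
y(Y) = -4 + Y + 2*Y**2 (y(Y) = -4 + ((Y**2 + Y*Y) + Y) = -4 + ((Y**2 + Y**2) + Y) = -4 + (2*Y**2 + Y) = -4 + (Y + 2*Y**2) = -4 + Y + 2*Y**2)
c(C) = 2 (c(C) = -4 - 2 + 2*(-2)**2 = -4 - 2 + 2*4 = -4 - 2 + 8 = 2)
d(J, M) = 1 + M
((0*0 + c(-1))*d(6, 0))*(-3) = ((0*0 + 2)*(1 + 0))*(-3) = ((0 + 2)*1)*(-3) = (2*1)*(-3) = 2*(-3) = -6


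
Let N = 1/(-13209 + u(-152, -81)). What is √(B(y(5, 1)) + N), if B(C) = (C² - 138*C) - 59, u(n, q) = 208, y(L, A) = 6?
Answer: 2*I*√35960284963/13001 ≈ 29.172*I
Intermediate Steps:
B(C) = -59 + C² - 138*C
N = -1/13001 (N = 1/(-13209 + 208) = 1/(-13001) = -1/13001 ≈ -7.6917e-5)
√(B(y(5, 1)) + N) = √((-59 + 6² - 138*6) - 1/13001) = √((-59 + 36 - 828) - 1/13001) = √(-851 - 1/13001) = √(-11063852/13001) = 2*I*√35960284963/13001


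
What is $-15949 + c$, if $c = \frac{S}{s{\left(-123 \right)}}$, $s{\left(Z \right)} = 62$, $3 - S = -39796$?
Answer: $- \frac{949039}{62} \approx -15307.0$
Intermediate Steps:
$S = 39799$ ($S = 3 - -39796 = 3 + 39796 = 39799$)
$c = \frac{39799}{62} \approx 641.92$
$-15949 + c = -15949 + \frac{39799}{62} = - \frac{949039}{62}$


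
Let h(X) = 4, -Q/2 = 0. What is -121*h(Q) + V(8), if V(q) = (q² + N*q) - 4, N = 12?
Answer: -328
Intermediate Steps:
Q = 0 (Q = -2*0 = 0)
V(q) = -4 + q² + 12*q (V(q) = (q² + 12*q) - 4 = -4 + q² + 12*q)
-121*h(Q) + V(8) = -121*4 + (-4 + 8² + 12*8) = -484 + (-4 + 64 + 96) = -484 + 156 = -328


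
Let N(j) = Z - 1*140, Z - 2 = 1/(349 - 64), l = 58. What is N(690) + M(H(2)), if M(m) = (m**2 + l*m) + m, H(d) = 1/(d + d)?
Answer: -561719/4560 ≈ -123.18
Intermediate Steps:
Z = 571/285 (Z = 2 + 1/(349 - 64) = 2 + 1/285 = 571/285 ≈ 2.0035)
H(d) = 1/(2*d)
M(m) = m**2 + 59*m (M(m) = (m**2 + 58*m) + m = m**2 + 59*m)
N(j) = -39329/285 (N(j) = 571/285 - 1*140 = 571/285 - 140 = -39329/285)
N(690) + M(H(2)) = -39329/285 + ((1/2)/2)*(59 + (1/2)/2) = -39329/285 + ((1/2)*(1/2))*(59 + (1/2)*(1/2)) = -39329/285 + (59 + 1/4)/4 = -39329/285 + (1/4)*(237/4) = -39329/285 + 237/16 = -561719/4560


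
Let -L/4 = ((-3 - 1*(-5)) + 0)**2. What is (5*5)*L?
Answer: -400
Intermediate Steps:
L = -16 (L = -4*((-3 - 1*(-5)) + 0)**2 = -4*((-3 + 5) + 0)**2 = -4*(2 + 0)**2 = -4*2**2 = -4*4 = -16)
(5*5)*L = (5*5)*(-16) = 25*(-16) = -400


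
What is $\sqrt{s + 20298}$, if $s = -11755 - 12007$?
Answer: $2 i \sqrt{866} \approx 58.856 i$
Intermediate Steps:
$s = -23762$ ($s = -11755 - 12007 = -23762$)
$\sqrt{s + 20298} = \sqrt{-23762 + 20298} = \sqrt{-3464} = 2 i \sqrt{866}$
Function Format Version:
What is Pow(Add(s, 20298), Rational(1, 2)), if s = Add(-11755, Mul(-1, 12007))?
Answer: Mul(2, I, Pow(866, Rational(1, 2))) ≈ Mul(58.856, I)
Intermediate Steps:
s = -23762 (s = Add(-11755, -12007) = -23762)
Pow(Add(s, 20298), Rational(1, 2)) = Pow(Add(-23762, 20298), Rational(1, 2)) = Pow(-3464, Rational(1, 2)) = Mul(2, I, Pow(866, Rational(1, 2)))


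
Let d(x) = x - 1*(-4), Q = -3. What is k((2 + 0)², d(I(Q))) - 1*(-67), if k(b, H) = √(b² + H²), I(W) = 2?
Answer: 67 + 2*√13 ≈ 74.211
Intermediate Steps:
d(x) = 4 + x (d(x) = x + 4 = 4 + x)
k(b, H) = √(H² + b²)
k((2 + 0)², d(I(Q))) - 1*(-67) = √((4 + 2)² + ((2 + 0)²)²) - 1*(-67) = √(6² + (2²)²) + 67 = √(36 + 4²) + 67 = √(36 + 16) + 67 = √52 + 67 = 2*√13 + 67 = 67 + 2*√13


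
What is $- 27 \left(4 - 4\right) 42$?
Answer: $0$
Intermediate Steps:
$- 27 \left(4 - 4\right) 42 = \left(-27\right) 0 \cdot 42 = 0 \cdot 42 = 0$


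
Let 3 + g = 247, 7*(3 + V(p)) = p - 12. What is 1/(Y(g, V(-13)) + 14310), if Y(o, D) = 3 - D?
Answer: 7/100237 ≈ 6.9835e-5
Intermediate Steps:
V(p) = -33/7 + p/7 (V(p) = -3 + (p - 12)/7 = -3 + (-12 + p)/7 = -3 + (-12/7 + p/7) = -33/7 + p/7)
g = 244 (g = -3 + 247 = 244)
1/(Y(g, V(-13)) + 14310) = 1/((3 - (-33/7 + (1/7)*(-13))) + 14310) = 1/((3 - (-33/7 - 13/7)) + 14310) = 1/((3 - 1*(-46/7)) + 14310) = 1/((3 + 46/7) + 14310) = 1/(67/7 + 14310) = 1/(100237/7) = 7/100237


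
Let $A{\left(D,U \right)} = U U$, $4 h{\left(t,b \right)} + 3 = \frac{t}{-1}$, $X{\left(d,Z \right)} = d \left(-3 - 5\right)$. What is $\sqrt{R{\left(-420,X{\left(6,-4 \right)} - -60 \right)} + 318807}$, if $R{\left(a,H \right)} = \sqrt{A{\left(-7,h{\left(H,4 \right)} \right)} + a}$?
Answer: $\frac{\sqrt{1275228 + i \sqrt{6495}}}{2} \approx 564.63 + 0.017842 i$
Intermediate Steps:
$X{\left(d,Z \right)} = - 8 d$ ($X{\left(d,Z \right)} = d \left(-8\right) = - 8 d$)
$h{\left(t,b \right)} = - \frac{3}{4} - \frac{t}{4}$ ($h{\left(t,b \right)} = - \frac{3}{4} + \frac{t \frac{1}{-1}}{4} = - \frac{3}{4} + \frac{t \left(-1\right)}{4} = - \frac{3}{4} + \frac{\left(-1\right) t}{4} = - \frac{3}{4} - \frac{t}{4}$)
$A{\left(D,U \right)} = U^{2}$
$R{\left(a,H \right)} = \sqrt{a + \left(- \frac{3}{4} - \frac{H}{4}\right)^{2}}$ ($R{\left(a,H \right)} = \sqrt{\left(- \frac{3}{4} - \frac{H}{4}\right)^{2} + a} = \sqrt{a + \left(- \frac{3}{4} - \frac{H}{4}\right)^{2}}$)
$\sqrt{R{\left(-420,X{\left(6,-4 \right)} - -60 \right)} + 318807} = \sqrt{\frac{\sqrt{\left(3 - -12\right)^{2} + 16 \left(-420\right)}}{4} + 318807} = \sqrt{\frac{\sqrt{\left(3 + \left(-48 + 60\right)\right)^{2} - 6720}}{4} + 318807} = \sqrt{\frac{\sqrt{\left(3 + 12\right)^{2} - 6720}}{4} + 318807} = \sqrt{\frac{\sqrt{15^{2} - 6720}}{4} + 318807} = \sqrt{\frac{\sqrt{225 - 6720}}{4} + 318807} = \sqrt{\frac{\sqrt{-6495}}{4} + 318807} = \sqrt{\frac{i \sqrt{6495}}{4} + 318807} = \sqrt{318807 + \frac{i \sqrt{6495}}{4}}$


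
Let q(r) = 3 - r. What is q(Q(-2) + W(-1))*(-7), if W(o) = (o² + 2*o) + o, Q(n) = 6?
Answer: 7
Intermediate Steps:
W(o) = o² + 3*o
q(Q(-2) + W(-1))*(-7) = (3 - (6 - (3 - 1)))*(-7) = (3 - (6 - 1*2))*(-7) = (3 - (6 - 2))*(-7) = (3 - 1*4)*(-7) = (3 - 4)*(-7) = -1*(-7) = 7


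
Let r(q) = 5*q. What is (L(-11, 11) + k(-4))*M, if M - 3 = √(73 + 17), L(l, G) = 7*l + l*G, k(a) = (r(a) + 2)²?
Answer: 378 + 378*√10 ≈ 1573.3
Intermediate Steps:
k(a) = (2 + 5*a)² (k(a) = (5*a + 2)² = (2 + 5*a)²)
L(l, G) = 7*l + G*l
M = 3 + 3*√10 (M = 3 + √(73 + 17) = 3 + √90 = 3 + 3*√10 ≈ 12.487)
(L(-11, 11) + k(-4))*M = (-11*(7 + 11) + (2 + 5*(-4))²)*(3 + 3*√10) = (-11*18 + (2 - 20)²)*(3 + 3*√10) = (-198 + (-18)²)*(3 + 3*√10) = (-198 + 324)*(3 + 3*√10) = 126*(3 + 3*√10) = 378 + 378*√10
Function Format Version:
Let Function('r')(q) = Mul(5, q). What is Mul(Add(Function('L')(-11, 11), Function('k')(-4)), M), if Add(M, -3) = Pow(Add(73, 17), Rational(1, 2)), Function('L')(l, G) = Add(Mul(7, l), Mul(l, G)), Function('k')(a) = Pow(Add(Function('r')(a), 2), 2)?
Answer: Add(378, Mul(378, Pow(10, Rational(1, 2)))) ≈ 1573.3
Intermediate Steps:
Function('k')(a) = Pow(Add(2, Mul(5, a)), 2) (Function('k')(a) = Pow(Add(Mul(5, a), 2), 2) = Pow(Add(2, Mul(5, a)), 2))
Function('L')(l, G) = Add(Mul(7, l), Mul(G, l))
M = Add(3, Mul(3, Pow(10, Rational(1, 2)))) (M = Add(3, Pow(Add(73, 17), Rational(1, 2))) = Add(3, Pow(90, Rational(1, 2))) = Add(3, Mul(3, Pow(10, Rational(1, 2)))) ≈ 12.487)
Mul(Add(Function('L')(-11, 11), Function('k')(-4)), M) = Mul(Add(Mul(-11, Add(7, 11)), Pow(Add(2, Mul(5, -4)), 2)), Add(3, Mul(3, Pow(10, Rational(1, 2))))) = Mul(Add(Mul(-11, 18), Pow(Add(2, -20), 2)), Add(3, Mul(3, Pow(10, Rational(1, 2))))) = Mul(Add(-198, Pow(-18, 2)), Add(3, Mul(3, Pow(10, Rational(1, 2))))) = Mul(Add(-198, 324), Add(3, Mul(3, Pow(10, Rational(1, 2))))) = Mul(126, Add(3, Mul(3, Pow(10, Rational(1, 2))))) = Add(378, Mul(378, Pow(10, Rational(1, 2))))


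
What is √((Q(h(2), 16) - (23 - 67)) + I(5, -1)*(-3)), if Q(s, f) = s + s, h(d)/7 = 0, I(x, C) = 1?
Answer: √41 ≈ 6.4031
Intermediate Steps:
h(d) = 0 (h(d) = 7*0 = 0)
Q(s, f) = 2*s
√((Q(h(2), 16) - (23 - 67)) + I(5, -1)*(-3)) = √((2*0 - (23 - 67)) + 1*(-3)) = √((0 - 1*(-44)) - 3) = √((0 + 44) - 3) = √(44 - 3) = √41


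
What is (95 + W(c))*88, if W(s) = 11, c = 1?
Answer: 9328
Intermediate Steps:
(95 + W(c))*88 = (95 + 11)*88 = 106*88 = 9328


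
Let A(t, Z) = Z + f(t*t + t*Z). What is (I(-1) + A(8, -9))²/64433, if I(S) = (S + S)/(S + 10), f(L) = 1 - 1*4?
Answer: 12100/5219073 ≈ 0.0023184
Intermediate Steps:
f(L) = -3 (f(L) = 1 - 4 = -3)
I(S) = 2*S/(10 + S) (I(S) = (2*S)/(10 + S) = 2*S/(10 + S))
A(t, Z) = -3 + Z (A(t, Z) = Z - 3 = -3 + Z)
(I(-1) + A(8, -9))²/64433 = (2*(-1)/(10 - 1) + (-3 - 9))²/64433 = (2*(-1)/9 - 12)²*(1/64433) = (2*(-1)*(⅑) - 12)²*(1/64433) = (-2/9 - 12)²*(1/64433) = (-110/9)²*(1/64433) = (12100/81)*(1/64433) = 12100/5219073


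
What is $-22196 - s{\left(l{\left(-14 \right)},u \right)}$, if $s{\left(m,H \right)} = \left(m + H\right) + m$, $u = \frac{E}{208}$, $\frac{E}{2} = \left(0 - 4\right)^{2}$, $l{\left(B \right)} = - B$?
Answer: $- \frac{288914}{13} \approx -22224.0$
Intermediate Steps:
$E = 32$ ($E = 2 \left(0 - 4\right)^{2} = 2 \left(-4\right)^{2} = 2 \cdot 16 = 32$)
$u = \frac{2}{13}$ ($u = \frac{32}{208} = 32 \cdot \frac{1}{208} = \frac{2}{13} \approx 0.15385$)
$s{\left(m,H \right)} = H + 2 m$ ($s{\left(m,H \right)} = \left(H + m\right) + m = H + 2 m$)
$-22196 - s{\left(l{\left(-14 \right)},u \right)} = -22196 - \left(\frac{2}{13} + 2 \left(\left(-1\right) \left(-14\right)\right)\right) = -22196 - \left(\frac{2}{13} + 2 \cdot 14\right) = -22196 - \left(\frac{2}{13} + 28\right) = -22196 - \frac{366}{13} = - \frac{288914}{13}$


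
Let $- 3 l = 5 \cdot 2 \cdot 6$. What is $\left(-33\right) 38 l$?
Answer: $25080$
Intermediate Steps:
$l = -20$ ($l = - \frac{5 \cdot 2 \cdot 6}{3} = - \frac{5 \cdot 12}{3} = \left(- \frac{1}{3}\right) 60 = -20$)
$\left(-33\right) 38 l = \left(-33\right) 38 \left(-20\right) = \left(-1254\right) \left(-20\right) = 25080$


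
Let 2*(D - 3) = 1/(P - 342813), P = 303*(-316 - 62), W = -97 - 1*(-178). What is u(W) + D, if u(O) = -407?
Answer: -369536377/914694 ≈ -404.00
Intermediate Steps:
W = 81 (W = -97 + 178 = 81)
P = -114534 (P = 303*(-378) = -114534)
D = 2744081/914694 (D = 3 + 1/(2*(-114534 - 342813)) = 3 + (1/2)/(-457347) = 3 + (1/2)*(-1/457347) = 3 - 1/914694 = 2744081/914694 ≈ 3.0000)
u(W) + D = -407 + 2744081/914694 = -369536377/914694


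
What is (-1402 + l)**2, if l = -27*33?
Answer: 5257849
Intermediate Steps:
l = -891
(-1402 + l)**2 = (-1402 - 891)**2 = (-2293)**2 = 5257849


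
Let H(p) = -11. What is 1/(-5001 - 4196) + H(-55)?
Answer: -101168/9197 ≈ -11.000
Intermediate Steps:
1/(-5001 - 4196) + H(-55) = 1/(-5001 - 4196) - 11 = 1/(-9197) - 11 = -1/9197 - 11 = -101168/9197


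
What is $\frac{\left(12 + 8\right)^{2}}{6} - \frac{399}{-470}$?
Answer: $\frac{95197}{1410} \approx 67.516$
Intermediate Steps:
$\frac{\left(12 + 8\right)^{2}}{6} - \frac{399}{-470} = 20^{2} \cdot \frac{1}{6} - - \frac{399}{470} = 400 \cdot \frac{1}{6} + \frac{399}{470} = \frac{200}{3} + \frac{399}{470} = \frac{95197}{1410}$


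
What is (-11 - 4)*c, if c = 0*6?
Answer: 0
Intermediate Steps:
c = 0
(-11 - 4)*c = (-11 - 4)*0 = -15*0 = 0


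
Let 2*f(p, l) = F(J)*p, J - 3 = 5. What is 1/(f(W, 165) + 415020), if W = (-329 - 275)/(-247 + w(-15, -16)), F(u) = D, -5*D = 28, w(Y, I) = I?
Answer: 1315/545742844 ≈ 2.4096e-6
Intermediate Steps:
J = 8 (J = 3 + 5 = 8)
D = -28/5 (D = -⅕*28 = -28/5 ≈ -5.6000)
F(u) = -28/5
W = 604/263 (W = (-329 - 275)/(-247 - 16) = -604/(-263) = -604*(-1/263) = 604/263 ≈ 2.2966)
f(p, l) = -14*p/5 (f(p, l) = (-28*p/5)/2 = -14*p/5)
1/(f(W, 165) + 415020) = 1/(-14/5*604/263 + 415020) = 1/(-8456/1315 + 415020) = 1/(545742844/1315) = 1315/545742844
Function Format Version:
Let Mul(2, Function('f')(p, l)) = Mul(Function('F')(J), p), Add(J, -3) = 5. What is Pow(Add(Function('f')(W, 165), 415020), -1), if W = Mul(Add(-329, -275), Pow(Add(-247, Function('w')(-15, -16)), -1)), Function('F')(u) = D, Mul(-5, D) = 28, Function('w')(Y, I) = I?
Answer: Rational(1315, 545742844) ≈ 2.4096e-6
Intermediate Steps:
J = 8 (J = Add(3, 5) = 8)
D = Rational(-28, 5) (D = Mul(Rational(-1, 5), 28) = Rational(-28, 5) ≈ -5.6000)
Function('F')(u) = Rational(-28, 5)
W = Rational(604, 263) (W = Mul(Add(-329, -275), Pow(Add(-247, -16), -1)) = Mul(-604, Pow(-263, -1)) = Mul(-604, Rational(-1, 263)) = Rational(604, 263) ≈ 2.2966)
Function('f')(p, l) = Mul(Rational(-14, 5), p) (Function('f')(p, l) = Mul(Rational(1, 2), Mul(Rational(-28, 5), p)) = Mul(Rational(-14, 5), p))
Pow(Add(Function('f')(W, 165), 415020), -1) = Pow(Add(Mul(Rational(-14, 5), Rational(604, 263)), 415020), -1) = Pow(Add(Rational(-8456, 1315), 415020), -1) = Pow(Rational(545742844, 1315), -1) = Rational(1315, 545742844)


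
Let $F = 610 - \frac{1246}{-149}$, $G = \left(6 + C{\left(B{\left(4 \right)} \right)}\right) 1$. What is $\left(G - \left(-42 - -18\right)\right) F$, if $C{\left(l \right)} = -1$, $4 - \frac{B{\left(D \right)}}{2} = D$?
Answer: $\frac{2671944}{149} \approx 17933.0$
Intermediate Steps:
$B{\left(D \right)} = 8 - 2 D$
$G = 5$ ($G = \left(6 - 1\right) 1 = 5 \cdot 1 = 5$)
$F = \frac{92136}{149}$ ($F = 610 - - \frac{1246}{149} = 610 + \frac{1246}{149} = \frac{92136}{149} \approx 618.36$)
$\left(G - \left(-42 - -18\right)\right) F = \left(5 - \left(-42 - -18\right)\right) \frac{92136}{149} = \left(5 - \left(-42 + 18\right)\right) \frac{92136}{149} = \left(5 - -24\right) \frac{92136}{149} = \left(5 + 24\right) \frac{92136}{149} = 29 \cdot \frac{92136}{149} = \frac{2671944}{149}$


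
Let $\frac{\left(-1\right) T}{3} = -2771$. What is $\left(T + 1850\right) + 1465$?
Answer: $11628$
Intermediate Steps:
$T = 8313$ ($T = \left(-3\right) \left(-2771\right) = 8313$)
$\left(T + 1850\right) + 1465 = \left(8313 + 1850\right) + 1465 = 10163 + 1465 = 11628$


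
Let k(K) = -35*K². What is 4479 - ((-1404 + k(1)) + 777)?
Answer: 5141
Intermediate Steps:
4479 - ((-1404 + k(1)) + 777) = 4479 - ((-1404 - 35*1²) + 777) = 4479 - ((-1404 - 35*1) + 777) = 4479 - ((-1404 - 35) + 777) = 4479 - (-1439 + 777) = 4479 - 1*(-662) = 4479 + 662 = 5141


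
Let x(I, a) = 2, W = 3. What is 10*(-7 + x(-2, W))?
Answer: -50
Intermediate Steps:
10*(-7 + x(-2, W)) = 10*(-7 + 2) = 10*(-5) = -50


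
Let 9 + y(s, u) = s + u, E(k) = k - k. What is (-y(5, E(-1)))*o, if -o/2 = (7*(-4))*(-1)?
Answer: -224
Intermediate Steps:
E(k) = 0
y(s, u) = -9 + s + u (y(s, u) = -9 + (s + u) = -9 + s + u)
o = -56 (o = -2*7*(-4)*(-1) = -(-56)*(-1) = -2*28 = -56)
(-y(5, E(-1)))*o = -(-9 + 5 + 0)*(-56) = -1*(-4)*(-56) = 4*(-56) = -224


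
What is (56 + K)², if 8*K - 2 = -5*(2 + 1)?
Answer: 189225/64 ≈ 2956.6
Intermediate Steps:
K = -13/8 (K = ¼ + (-5*(2 + 1))/8 = ¼ + (-5*3)/8 = ¼ + (⅛)*(-15) = ¼ - 15/8 = -13/8 ≈ -1.6250)
(56 + K)² = (56 - 13/8)² = (435/8)² = 189225/64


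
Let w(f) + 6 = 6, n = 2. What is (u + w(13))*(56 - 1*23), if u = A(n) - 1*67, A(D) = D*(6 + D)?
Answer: -1683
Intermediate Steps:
w(f) = 0 (w(f) = -6 + 6 = 0)
u = -51 (u = 2*(6 + 2) - 1*67 = 2*8 - 67 = 16 - 67 = -51)
(u + w(13))*(56 - 1*23) = (-51 + 0)*(56 - 1*23) = -51*(56 - 23) = -51*33 = -1683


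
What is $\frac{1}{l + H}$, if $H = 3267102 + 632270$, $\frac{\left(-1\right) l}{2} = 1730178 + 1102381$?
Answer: $- \frac{1}{1765746} \approx -5.6633 \cdot 10^{-7}$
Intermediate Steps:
$l = -5665118$ ($l = - 2 \left(1730178 + 1102381\right) = \left(-2\right) 2832559 = -5665118$)
$H = 3899372$
$\frac{1}{l + H} = \frac{1}{-5665118 + 3899372} = \frac{1}{-1765746} = - \frac{1}{1765746}$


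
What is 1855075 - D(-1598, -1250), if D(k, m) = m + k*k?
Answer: -697279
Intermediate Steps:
D(k, m) = m + k²
1855075 - D(-1598, -1250) = 1855075 - (-1250 + (-1598)²) = 1855075 - (-1250 + 2553604) = 1855075 - 1*2552354 = 1855075 - 2552354 = -697279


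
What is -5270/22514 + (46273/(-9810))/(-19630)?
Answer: -506901845339/2167763867100 ≈ -0.23384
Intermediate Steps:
-5270/22514 + (46273/(-9810))/(-19630) = -5270*1/22514 + (46273*(-1/9810))*(-1/19630) = -2635/11257 - 46273/9810*(-1/19630) = -2635/11257 + 46273/192570300 = -506901845339/2167763867100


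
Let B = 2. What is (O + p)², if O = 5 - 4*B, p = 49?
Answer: 2116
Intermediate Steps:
O = -3 (O = 5 - 4*2 = 5 - 8 = -3)
(O + p)² = (-3 + 49)² = 46² = 2116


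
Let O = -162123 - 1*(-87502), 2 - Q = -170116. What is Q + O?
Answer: 95497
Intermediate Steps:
Q = 170118 (Q = 2 - 1*(-170116) = 2 + 170116 = 170118)
O = -74621 (O = -162123 + 87502 = -74621)
Q + O = 170118 - 74621 = 95497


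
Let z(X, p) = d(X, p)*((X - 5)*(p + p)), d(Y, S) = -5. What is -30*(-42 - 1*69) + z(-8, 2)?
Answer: 3590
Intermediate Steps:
z(X, p) = -10*p*(-5 + X) (z(X, p) = -5*(X - 5)*(p + p) = -5*(-5 + X)*2*p = -10*p*(-5 + X))
-30*(-42 - 1*69) + z(-8, 2) = -30*(-42 - 1*69) + 10*2*(5 - 1*(-8)) = -30*(-42 - 69) + 10*2*(5 + 8) = -30*(-111) + 10*2*13 = 3330 + 260 = 3590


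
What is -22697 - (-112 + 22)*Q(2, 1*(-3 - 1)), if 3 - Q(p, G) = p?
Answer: -22607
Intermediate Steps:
Q(p, G) = 3 - p
-22697 - (-112 + 22)*Q(2, 1*(-3 - 1)) = -22697 - (-112 + 22)*(3 - 1*2) = -22697 - (-90)*(3 - 2) = -22697 - (-90) = -22697 - 1*(-90) = -22697 + 90 = -22607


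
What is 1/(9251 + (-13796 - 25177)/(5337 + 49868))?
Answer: 55205/510662482 ≈ 0.00010810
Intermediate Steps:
1/(9251 + (-13796 - 25177)/(5337 + 49868)) = 1/(9251 - 38973/55205) = 1/(510662482/55205) = 55205/510662482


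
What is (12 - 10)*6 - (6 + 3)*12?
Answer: -96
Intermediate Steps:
(12 - 10)*6 - (6 + 3)*12 = 2*6 - 9*12 = 12 - 1*108 = 12 - 108 = -96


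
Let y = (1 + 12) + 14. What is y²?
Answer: 729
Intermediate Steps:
y = 27 (y = 13 + 14 = 27)
y² = 27² = 729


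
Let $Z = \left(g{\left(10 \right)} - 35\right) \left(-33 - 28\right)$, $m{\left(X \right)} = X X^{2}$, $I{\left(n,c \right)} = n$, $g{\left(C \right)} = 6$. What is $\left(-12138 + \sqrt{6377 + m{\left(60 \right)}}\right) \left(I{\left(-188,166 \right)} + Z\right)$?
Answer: $-19190178 + 1581 \sqrt{222377} \approx -1.8445 \cdot 10^{7}$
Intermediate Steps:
$m{\left(X \right)} = X^{3}$
$Z = 1769$ ($Z = \left(6 - 35\right) \left(-33 - 28\right) = \left(-29\right) \left(-61\right) = 1769$)
$\left(-12138 + \sqrt{6377 + m{\left(60 \right)}}\right) \left(I{\left(-188,166 \right)} + Z\right) = \left(-12138 + \sqrt{6377 + 60^{3}}\right) \left(-188 + 1769\right) = \left(-12138 + \sqrt{6377 + 216000}\right) 1581 = \left(-12138 + \sqrt{222377}\right) 1581 = -19190178 + 1581 \sqrt{222377}$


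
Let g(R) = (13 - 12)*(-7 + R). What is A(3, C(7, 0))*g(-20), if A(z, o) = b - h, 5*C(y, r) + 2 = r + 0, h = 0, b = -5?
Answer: 135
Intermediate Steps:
g(R) = -7 + R (g(R) = 1*(-7 + R) = -7 + R)
C(y, r) = -⅖ + r/5 (C(y, r) = -⅖ + (r + 0)/5 = -⅖ + r/5)
A(z, o) = -5 (A(z, o) = -5 - 1*0 = -5 + 0 = -5)
A(3, C(7, 0))*g(-20) = -5*(-7 - 20) = -5*(-27) = 135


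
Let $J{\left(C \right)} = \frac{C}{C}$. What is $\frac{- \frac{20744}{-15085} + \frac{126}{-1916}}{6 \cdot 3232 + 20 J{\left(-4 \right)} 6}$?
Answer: $\frac{18922397}{281976302160} \approx 6.7106 \cdot 10^{-5}$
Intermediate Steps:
$J{\left(C \right)} = 1$
$\frac{- \frac{20744}{-15085} + \frac{126}{-1916}}{6 \cdot 3232 + 20 J{\left(-4 \right)} 6} = \frac{- \frac{20744}{-15085} + \frac{126}{-1916}}{6 \cdot 3232 + 20 \cdot 1 \cdot 6} = \frac{\left(-20744\right) \left(- \frac{1}{15085}\right) + 126 \left(- \frac{1}{1916}\right)}{19392 + 20 \cdot 6} = \frac{\frac{20744}{15085} - \frac{63}{958}}{19392 + 120} = \frac{18922397}{14451430 \cdot 19512} = \frac{18922397}{14451430} \cdot \frac{1}{19512} = \frac{18922397}{281976302160}$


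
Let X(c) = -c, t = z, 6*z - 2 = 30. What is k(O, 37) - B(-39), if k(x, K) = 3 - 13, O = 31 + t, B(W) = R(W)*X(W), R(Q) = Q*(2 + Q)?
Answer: -56287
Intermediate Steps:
z = 16/3 (z = ⅓ + (⅙)*30 = ⅓ + 5 = 16/3 ≈ 5.3333)
t = 16/3 ≈ 5.3333
B(W) = -W²*(2 + W) (B(W) = (W*(2 + W))*(-W) = -W²*(2 + W))
O = 109/3 (O = 31 + 16/3 = 109/3 ≈ 36.333)
k(x, K) = -10
k(O, 37) - B(-39) = -10 - (-39)²*(-2 - 1*(-39)) = -10 - 1521*(-2 + 39) = -10 - 1521*37 = -10 - 1*56277 = -10 - 56277 = -56287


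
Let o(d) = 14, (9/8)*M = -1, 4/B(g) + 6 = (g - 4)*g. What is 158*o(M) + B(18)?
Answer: 272078/123 ≈ 2212.0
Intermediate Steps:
B(g) = 4/(-6 + g*(-4 + g)) (B(g) = 4/(-6 + (g - 4)*g) = 4/(-6 + (-4 + g)*g) = 4/(-6 + g*(-4 + g)))
M = -8/9 (M = (8/9)*(-1) = -8/9 ≈ -0.88889)
158*o(M) + B(18) = 158*14 + 4/(-6 + 18**2 - 4*18) = 2212 + 4/(-6 + 324 - 72) = 2212 + 4/246 = 2212 + 4*(1/246) = 2212 + 2/123 = 272078/123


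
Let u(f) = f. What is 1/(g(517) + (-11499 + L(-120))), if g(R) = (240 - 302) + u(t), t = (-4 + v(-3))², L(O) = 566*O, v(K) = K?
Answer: -1/79432 ≈ -1.2589e-5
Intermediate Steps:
t = 49 (t = (-4 - 3)² = (-7)² = 49)
g(R) = -13 (g(R) = (240 - 302) + 49 = -62 + 49 = -13)
1/(g(517) + (-11499 + L(-120))) = 1/(-13 + (-11499 + 566*(-120))) = 1/(-13 + (-11499 - 67920)) = 1/(-13 - 79419) = 1/(-79432) = -1/79432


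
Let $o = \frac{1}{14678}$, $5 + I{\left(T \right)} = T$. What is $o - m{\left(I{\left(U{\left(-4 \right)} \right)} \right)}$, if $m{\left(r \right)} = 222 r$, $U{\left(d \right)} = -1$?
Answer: $\frac{19551097}{14678} \approx 1332.0$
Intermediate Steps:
$I{\left(T \right)} = -5 + T$
$o = \frac{1}{14678} \approx 6.8129 \cdot 10^{-5}$
$o - m{\left(I{\left(U{\left(-4 \right)} \right)} \right)} = \frac{1}{14678} - 222 \left(-5 - 1\right) = \frac{1}{14678} - 222 \left(-6\right) = \frac{1}{14678} - -1332 = \frac{1}{14678} + 1332 = \frac{19551097}{14678}$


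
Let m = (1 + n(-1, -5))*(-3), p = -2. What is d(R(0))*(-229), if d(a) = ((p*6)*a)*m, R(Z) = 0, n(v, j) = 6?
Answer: 0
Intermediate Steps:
m = -21 (m = (1 + 6)*(-3) = 7*(-3) = -21)
d(a) = 252*a (d(a) = ((-2*6)*a)*(-21) = -12*a*(-21) = 252*a)
d(R(0))*(-229) = (252*0)*(-229) = 0*(-229) = 0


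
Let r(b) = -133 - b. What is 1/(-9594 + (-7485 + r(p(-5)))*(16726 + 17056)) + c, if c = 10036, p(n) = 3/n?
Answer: 12913351348139/1286703004 ≈ 10036.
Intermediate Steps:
1/(-9594 + (-7485 + r(p(-5)))*(16726 + 17056)) + c = 1/(-9594 + (-7485 + (-133 - 3/(-5)))*(16726 + 17056)) + 10036 = 1/(-9594 + (-7485 + (-133 - 3*(-1)/5))*33782) + 10036 = 1/(-9594 + (-7485 + (-133 - 1*(-⅗)))*33782) + 10036 = 1/(-9594 + (-7485 + (-133 + ⅗))*33782) + 10036 = 1/(-9594 + (-7485 - 662/5)*33782) + 10036 = 1/(-9594 - 38087/5*33782) + 10036 = 1/(-9594 - 1286655034/5) + 10036 = 1/(-1286703004/5) + 10036 = -5/1286703004 + 10036 = 12913351348139/1286703004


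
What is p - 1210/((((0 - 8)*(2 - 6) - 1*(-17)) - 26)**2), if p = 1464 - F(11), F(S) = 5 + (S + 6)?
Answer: 761608/529 ≈ 1439.7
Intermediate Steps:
F(S) = 11 + S (F(S) = 5 + (6 + S) = 11 + S)
p = 1442 (p = 1464 - (11 + 11) = 1464 - 1*22 = 1464 - 22 = 1442)
p - 1210/((((0 - 8)*(2 - 6) - 1*(-17)) - 26)**2) = 1442 - 1210/((((0 - 8)*(2 - 6) - 1*(-17)) - 26)**2) = 1442 - 1210/(((-8*(-4) + 17) - 26)**2) = 1442 - 1210/(((32 + 17) - 26)**2) = 1442 - 1210/((49 - 26)**2) = 1442 - 1210/(23**2) = 1442 - 1210/529 = 761608/529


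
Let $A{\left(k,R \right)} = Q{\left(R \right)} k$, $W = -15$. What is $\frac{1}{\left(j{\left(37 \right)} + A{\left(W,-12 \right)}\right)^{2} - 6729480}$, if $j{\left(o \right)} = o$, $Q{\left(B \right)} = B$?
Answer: $- \frac{1}{6682391} \approx -1.4965 \cdot 10^{-7}$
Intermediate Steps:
$A{\left(k,R \right)} = R k$
$\frac{1}{\left(j{\left(37 \right)} + A{\left(W,-12 \right)}\right)^{2} - 6729480} = \frac{1}{\left(37 - -180\right)^{2} - 6729480} = \frac{1}{\left(37 + 180\right)^{2} - 6729480} = \frac{1}{217^{2} - 6729480} = \frac{1}{47089 - 6729480} = \frac{1}{-6682391} = - \frac{1}{6682391}$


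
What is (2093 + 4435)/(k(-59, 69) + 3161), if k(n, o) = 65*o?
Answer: 3264/3823 ≈ 0.85378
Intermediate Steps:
(2093 + 4435)/(k(-59, 69) + 3161) = (2093 + 4435)/(65*69 + 3161) = 6528/(4485 + 3161) = 6528/7646 = 6528*(1/7646) = 3264/3823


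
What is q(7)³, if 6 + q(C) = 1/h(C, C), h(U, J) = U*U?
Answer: -25153757/117649 ≈ -213.80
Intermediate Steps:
h(U, J) = U²
q(C) = -6 + C⁻² (q(C) = -6 + 1/(C²) = -6 + C⁻²)
q(7)³ = (-6 + 7⁻²)³ = (-6 + 1/49)³ = (-293/49)³ = -25153757/117649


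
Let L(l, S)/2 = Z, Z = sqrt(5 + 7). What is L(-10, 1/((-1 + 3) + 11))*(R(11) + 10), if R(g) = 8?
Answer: 72*sqrt(3) ≈ 124.71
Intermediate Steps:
Z = 2*sqrt(3) (Z = sqrt(12) = 2*sqrt(3) ≈ 3.4641)
L(l, S) = 4*sqrt(3) (L(l, S) = 2*(2*sqrt(3)) = 4*sqrt(3))
L(-10, 1/((-1 + 3) + 11))*(R(11) + 10) = (4*sqrt(3))*(8 + 10) = (4*sqrt(3))*18 = 72*sqrt(3)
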